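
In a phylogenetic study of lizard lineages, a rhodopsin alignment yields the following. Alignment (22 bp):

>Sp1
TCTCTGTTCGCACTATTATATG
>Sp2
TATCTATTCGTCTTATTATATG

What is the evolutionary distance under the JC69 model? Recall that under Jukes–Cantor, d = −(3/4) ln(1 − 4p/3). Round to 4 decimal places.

0.2708

The sequences differ at 5 of 22 sites (2, 6, 11, 12, 13), so p = 5/22 ≈ 0.227273.
d = −(3/4) ln(1 − 4p/3) = −0.75 ln(1 − 0.303031) = −0.75 ln(0.696969)
  = −0.75 × (-0.361014) = 0.270761 substitutions/site.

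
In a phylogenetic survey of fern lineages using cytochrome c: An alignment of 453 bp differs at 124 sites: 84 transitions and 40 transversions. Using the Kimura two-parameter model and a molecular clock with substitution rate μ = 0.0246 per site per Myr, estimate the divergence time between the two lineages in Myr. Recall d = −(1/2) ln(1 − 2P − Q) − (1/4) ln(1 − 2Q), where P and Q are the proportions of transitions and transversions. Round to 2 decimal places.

7.23

P = 84/453 ≈ 0.18543 and Q = 40/453 ≈ 0.0883.
Under the Kimura two-parameter model, d = −½ ln(1 − 2P − Q) − ¼ ln(1 − 2Q).
1 − 2P − Q = 0.54084, giving −½ ln(0.54084) = 0.307316.
1 − 2Q = 0.8234, giving −¼ ln(0.8234) = 0.048578.
d = 0.307316 + 0.048578 = 0.355894.
Under a molecular clock d = 2μt, so t = d/(2μ) = 0.355894 / (2 × 0.0246) = 7.23 Myr.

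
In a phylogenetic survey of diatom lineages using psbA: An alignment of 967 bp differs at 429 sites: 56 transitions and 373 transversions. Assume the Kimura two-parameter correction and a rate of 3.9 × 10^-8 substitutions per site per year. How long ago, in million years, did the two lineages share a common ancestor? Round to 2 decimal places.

P = 56/967 ≈ 0.057911 and Q = 373/967 ≈ 0.385729.
Under the Kimura two-parameter model, d = −½ ln(1 − 2P − Q) − ¼ ln(1 − 2Q).
1 − 2P − Q = 0.498449, giving −½ ln(0.498449) = 0.348127.
1 − 2Q = 0.228542, giving −¼ ln(0.228542) = 0.369009.
d = 0.348127 + 0.369009 = 0.717136.
Under a molecular clock d = 2μt, so t = d/(2μ) = 0.717136 / (2 × 3.9 × 10^-8) = 9.19 million years.

9.19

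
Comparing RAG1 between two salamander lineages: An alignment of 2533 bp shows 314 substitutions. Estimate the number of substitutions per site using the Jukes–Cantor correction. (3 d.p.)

0.135

p = 314/2533 ≈ 0.123964.
d = −(3/4) ln(1 − 4p/3) = −0.75 ln(1 − 0.165285) = −0.75 ln(0.834715)
  = −0.75 × (-0.180665) = 0.135499 substitutions/site.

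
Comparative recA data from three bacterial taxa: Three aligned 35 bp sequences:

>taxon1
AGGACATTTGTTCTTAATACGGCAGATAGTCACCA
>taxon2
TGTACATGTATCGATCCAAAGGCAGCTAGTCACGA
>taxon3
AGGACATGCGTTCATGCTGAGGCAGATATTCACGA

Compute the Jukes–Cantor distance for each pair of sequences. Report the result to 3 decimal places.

taxon1–taxon2: 13/35 sites differ → p ≈ 0.371429, d = −0.75 ln(1 − 0.495239) = 0.512753 ≈ 0.513.
taxon1–taxon3: 9/35 sites differ → p ≈ 0.257143, d = −0.75 ln(1 − 0.342857) = 0.314890 ≈ 0.315.
taxon2–taxon3: 11/35 sites differ → p ≈ 0.314286, d = −0.75 ln(1 − 0.419048) = 0.407315 ≈ 0.407.

d(taxon1,taxon2) = 0.513, d(taxon1,taxon3) = 0.315, d(taxon2,taxon3) = 0.407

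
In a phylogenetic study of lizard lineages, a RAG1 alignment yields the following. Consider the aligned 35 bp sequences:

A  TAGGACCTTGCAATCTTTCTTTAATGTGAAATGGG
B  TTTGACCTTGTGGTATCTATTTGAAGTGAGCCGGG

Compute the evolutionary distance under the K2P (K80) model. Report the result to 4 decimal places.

0.5286

Of 35 sites, 7 differences are transitions and 6 are transversions, so P = 7/35 = 0.2 and Q = 6/35 ≈ 0.171429.
Under the Kimura two-parameter model, d = −½ ln(1 − 2P − Q) − ¼ ln(1 − 2Q).
1 − 2P − Q = 0.428571, giving −½ ln(0.428571) = 0.423649.
1 − 2Q = 0.657142, giving −¼ ln(0.657142) = 0.104964.
d = 0.423649 + 0.104964 = 0.528613.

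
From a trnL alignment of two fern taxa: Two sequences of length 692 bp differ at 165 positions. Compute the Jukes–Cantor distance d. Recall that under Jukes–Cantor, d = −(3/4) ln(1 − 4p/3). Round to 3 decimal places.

0.287

p = 165/692 ≈ 0.238439.
d = −(3/4) ln(1 − 4p/3) = −0.75 ln(1 − 0.317919) = −0.75 ln(0.682081)
  = −0.75 × (-0.382607) = 0.286955 substitutions/site.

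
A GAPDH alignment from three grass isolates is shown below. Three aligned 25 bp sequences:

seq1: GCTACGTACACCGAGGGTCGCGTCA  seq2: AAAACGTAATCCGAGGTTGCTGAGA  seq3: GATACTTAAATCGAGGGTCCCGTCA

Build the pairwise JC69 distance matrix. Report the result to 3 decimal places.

seq1–seq2: 11/25 sites differ → p = 0.44, d = −0.75 ln(1 − 0.586667) = 0.662626 ≈ 0.663.
seq1–seq3: 5/25 sites differ → p = 0.2, d = −0.75 ln(1 − 0.266667) = 0.232617 ≈ 0.233.
seq2–seq3: 10/25 sites differ → p = 0.4, d = −0.75 ln(1 − 0.533333) = 0.571605 ≈ 0.572.

d(seq1,seq2) = 0.663, d(seq1,seq3) = 0.233, d(seq2,seq3) = 0.572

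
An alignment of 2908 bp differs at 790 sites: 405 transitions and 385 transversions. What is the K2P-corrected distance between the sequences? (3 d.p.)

0.342

P = 405/2908 ≈ 0.139271 and Q = 385/2908 ≈ 0.132393.
Under the Kimura two-parameter model, d = −½ ln(1 − 2P − Q) − ¼ ln(1 − 2Q).
1 − 2P − Q = 0.589065, giving −½ ln(0.589065) = 0.264609.
1 − 2Q = 0.735214, giving −¼ ln(0.735214) = 0.076898.
d = 0.264609 + 0.076898 = 0.341507.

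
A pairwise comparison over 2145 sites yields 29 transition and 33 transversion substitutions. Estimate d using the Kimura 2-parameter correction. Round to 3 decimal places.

0.029

P = 29/2145 ≈ 0.01352 and Q = 33/2145 ≈ 0.015385.
Under the Kimura two-parameter model, d = −½ ln(1 − 2P − Q) − ¼ ln(1 − 2Q).
1 − 2P − Q = 0.957575, giving −½ ln(0.957575) = 0.021676.
1 − 2Q = 0.96923, giving −¼ ln(0.96923) = 0.007813.
d = 0.021676 + 0.007813 = 0.029489.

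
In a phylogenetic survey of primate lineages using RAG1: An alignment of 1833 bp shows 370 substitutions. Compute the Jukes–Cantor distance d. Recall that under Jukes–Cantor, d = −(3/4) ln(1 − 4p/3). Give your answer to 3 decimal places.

0.235

p = 370/1833 ≈ 0.201855.
d = −(3/4) ln(1 − 4p/3) = −0.75 ln(1 − 0.26914) = −0.75 ln(0.73086)
  = −0.75 × (-0.313533) = 0.235150 substitutions/site.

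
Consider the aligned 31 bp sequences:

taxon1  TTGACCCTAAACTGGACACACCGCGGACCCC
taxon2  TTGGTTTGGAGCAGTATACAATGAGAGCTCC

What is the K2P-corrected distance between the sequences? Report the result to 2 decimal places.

1.12

Of 31 sites, 11 differences are transitions and 5 are transversions, so P = 11/31 ≈ 0.354839 and Q = 5/31 ≈ 0.16129.
Under the Kimura two-parameter model, d = −½ ln(1 − 2P − Q) − ¼ ln(1 − 2Q).
1 − 2P − Q = 0.129032, giving −½ ln(0.129032) = 1.023847.
1 − 2Q = 0.67742, giving −¼ ln(0.67742) = 0.097366.
d = 1.023847 + 0.097366 = 1.121213.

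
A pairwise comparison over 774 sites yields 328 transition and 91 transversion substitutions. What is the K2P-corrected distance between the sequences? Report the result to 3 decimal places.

P = 328/774 ≈ 0.423773 and Q = 91/774 ≈ 0.117571.
Under the Kimura two-parameter model, d = −½ ln(1 − 2P − Q) − ¼ ln(1 − 2Q).
1 − 2P − Q = 0.034883, giving −½ ln(0.034883) = 1.677878.
1 − 2Q = 0.764858, giving −¼ ln(0.764858) = 0.067016.
d = 1.677878 + 0.067016 = 1.744894.

1.745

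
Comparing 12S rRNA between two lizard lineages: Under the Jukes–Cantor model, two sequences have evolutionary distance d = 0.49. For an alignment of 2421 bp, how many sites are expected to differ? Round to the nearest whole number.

Invert JC69: p = (3/4)(1 − e^(−4d/3)) = 0.75 × (1 − e^(-0.653333)) = 0.75 × (1 − 0.520309) = 0.359768.
Expected differing sites = pL ≈ 0.359768 × 2421 = 870.998328 ≈ 871.

871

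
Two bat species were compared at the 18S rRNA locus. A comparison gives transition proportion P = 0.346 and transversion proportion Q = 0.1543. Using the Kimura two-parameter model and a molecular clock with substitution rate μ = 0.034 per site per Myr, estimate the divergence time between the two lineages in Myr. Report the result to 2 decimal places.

15.13

Under the Kimura two-parameter model, d = −½ ln(1 − 2P − Q) − ¼ ln(1 − 2Q).
1 − 2P − Q = 0.1537, giving −½ ln(0.1537) = 0.936376.
1 − 2Q = 0.6914, giving −¼ ln(0.6914) = 0.092259.
d = 0.936376 + 0.092259 = 1.028635.
Under a molecular clock d = 2μt, so t = d/(2μ) = 1.028635 / (2 × 0.034) = 15.13 Myr.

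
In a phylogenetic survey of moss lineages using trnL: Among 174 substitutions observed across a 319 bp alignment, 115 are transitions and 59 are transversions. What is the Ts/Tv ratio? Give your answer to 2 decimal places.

1.95

R = 115/59 = 1.949152… ≈ 1.95 (to 2 d.p.).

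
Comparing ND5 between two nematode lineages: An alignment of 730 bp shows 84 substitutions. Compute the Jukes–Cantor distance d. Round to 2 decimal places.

0.12

p = 84/730 ≈ 0.115068.
d = −(3/4) ln(1 − 4p/3) = −0.75 ln(1 − 0.153424) = −0.75 ln(0.846576)
  = −0.75 × (-0.166555) = 0.124916 substitutions/site.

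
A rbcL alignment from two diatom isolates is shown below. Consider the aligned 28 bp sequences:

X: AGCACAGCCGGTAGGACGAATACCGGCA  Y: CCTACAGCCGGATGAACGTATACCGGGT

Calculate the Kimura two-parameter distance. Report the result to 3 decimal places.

0.423

Of 28 sites, 2 differences are transitions and 7 are transversions, so P = 2/28 ≈ 0.071429 and Q = 7/28 = 0.25.
Under the Kimura two-parameter model, d = −½ ln(1 − 2P − Q) − ¼ ln(1 − 2Q).
1 − 2P − Q = 0.607142, giving −½ ln(0.607142) = 0.249496.
1 − 2Q = 0.5, giving −¼ ln(0.5) = 0.173287.
d = 0.249496 + 0.173287 = 0.422783.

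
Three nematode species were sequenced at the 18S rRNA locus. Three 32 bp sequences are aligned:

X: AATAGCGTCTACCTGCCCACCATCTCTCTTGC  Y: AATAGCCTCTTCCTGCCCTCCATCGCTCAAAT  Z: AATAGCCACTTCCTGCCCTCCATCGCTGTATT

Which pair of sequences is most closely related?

Y and Z

X–Y: 8/32 differ, p = 0.250, d = 0.304.
X–Z: 9/32 differ, p = 0.281, d = 0.353.
Y–Z: 4/32 differ, p = 0.125, d = 0.137.
The smallest distance is between Y and Z.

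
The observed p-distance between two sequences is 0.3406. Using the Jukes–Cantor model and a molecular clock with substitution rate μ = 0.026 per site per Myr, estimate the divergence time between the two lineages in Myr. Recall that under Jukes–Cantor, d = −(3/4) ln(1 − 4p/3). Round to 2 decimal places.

d = −(3/4) ln(1 − 4p/3) = −0.75 ln(1 − 0.454133) = −0.75 ln(0.545867)
  = −0.75 × (-0.605380) = 0.454035 substitutions/site.
Under a molecular clock d = 2μt, so t = d/(2μ) = 0.454035 / (2 × 0.026) = 8.73 Myr.

8.73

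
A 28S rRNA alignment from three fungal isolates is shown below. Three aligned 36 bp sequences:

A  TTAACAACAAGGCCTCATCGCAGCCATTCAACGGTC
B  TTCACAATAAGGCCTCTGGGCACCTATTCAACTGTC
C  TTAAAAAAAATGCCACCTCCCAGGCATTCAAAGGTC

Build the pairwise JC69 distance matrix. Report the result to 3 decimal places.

d(A,B) = 0.264, d(A,C) = 0.264, d(B,C) = 0.548

A–B: 8/36 sites differ → p ≈ 0.222222, d = −0.75 ln(1 − 0.296296) = 0.263548 ≈ 0.264.
A–C: 8/36 sites differ → p ≈ 0.222222, d = −0.75 ln(1 − 0.296296) = 0.263548 ≈ 0.264.
B–C: 14/36 sites differ → p ≈ 0.388889, d = −0.75 ln(1 − 0.518519) = 0.548166 ≈ 0.548.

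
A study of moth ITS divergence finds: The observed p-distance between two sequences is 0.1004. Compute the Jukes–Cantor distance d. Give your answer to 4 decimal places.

d = −(3/4) ln(1 − 4p/3) = −0.75 ln(1 − 0.133867) = −0.75 ln(0.866133)
  = −0.75 × (-0.143717) = 0.107788 substitutions/site.

0.1078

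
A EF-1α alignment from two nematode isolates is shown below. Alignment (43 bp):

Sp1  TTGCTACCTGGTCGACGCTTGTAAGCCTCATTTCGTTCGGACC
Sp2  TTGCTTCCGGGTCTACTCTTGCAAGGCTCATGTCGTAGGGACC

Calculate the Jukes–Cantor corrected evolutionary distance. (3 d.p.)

0.245

The sequences differ at 9 of 43 sites (6, 9, 14, 17, 22, 26, 32, 37, 38), so p = 9/43 ≈ 0.209302.
d = −(3/4) ln(1 − 4p/3) = −0.75 ln(1 − 0.279069) = −0.75 ln(0.720931)
  = −0.75 × (-0.327212) = 0.245409 substitutions/site.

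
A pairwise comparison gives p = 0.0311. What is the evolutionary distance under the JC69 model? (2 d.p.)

0.03

d = −(3/4) ln(1 − 4p/3) = −0.75 ln(1 − 0.041467) = −0.75 ln(0.958533)
  = −0.75 × (-0.042351) = 0.031763 substitutions/site.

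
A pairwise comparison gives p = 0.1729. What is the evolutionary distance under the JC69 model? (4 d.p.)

0.1965

d = −(3/4) ln(1 − 4p/3) = −0.75 ln(1 − 0.230533) = −0.75 ln(0.769467)
  = −0.75 × (-0.262057) = 0.196543 substitutions/site.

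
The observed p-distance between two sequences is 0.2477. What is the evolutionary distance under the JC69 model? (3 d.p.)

0.301

d = −(3/4) ln(1 − 4p/3) = −0.75 ln(1 − 0.330267) = −0.75 ln(0.669733)
  = −0.75 × (-0.400876) = 0.300657 substitutions/site.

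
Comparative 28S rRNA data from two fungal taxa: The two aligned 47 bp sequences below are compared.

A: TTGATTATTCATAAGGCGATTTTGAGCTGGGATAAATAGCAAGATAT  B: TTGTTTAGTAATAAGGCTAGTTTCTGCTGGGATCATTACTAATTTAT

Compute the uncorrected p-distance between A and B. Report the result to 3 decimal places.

0.277

The sequences differ at 13 of 47 positions.
p = 13/47 = 0.276595… ≈ 0.277 (to 3 d.p.).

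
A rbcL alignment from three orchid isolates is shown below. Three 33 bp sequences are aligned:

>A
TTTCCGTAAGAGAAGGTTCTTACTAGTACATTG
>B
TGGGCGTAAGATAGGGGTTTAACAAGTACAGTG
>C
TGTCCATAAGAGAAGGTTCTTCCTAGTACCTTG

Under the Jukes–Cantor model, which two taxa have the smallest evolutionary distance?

A and C

A–B: 10/33 differ, p = 0.303, d = 0.388.
A–C: 4/33 differ, p = 0.121, d = 0.132.
B–C: 12/33 differ, p = 0.364, d = 0.497.
The smallest distance is between A and C.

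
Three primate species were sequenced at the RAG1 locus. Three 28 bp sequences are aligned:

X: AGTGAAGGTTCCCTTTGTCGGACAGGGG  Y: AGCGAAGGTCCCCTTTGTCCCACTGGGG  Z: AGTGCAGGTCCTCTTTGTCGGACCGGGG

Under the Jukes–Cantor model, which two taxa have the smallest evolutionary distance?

X and Z

X–Y: 5/28 differ, p = 0.179, d = 0.204.
X–Z: 4/28 differ, p = 0.143, d = 0.158.
Y–Z: 6/28 differ, p = 0.214, d = 0.252.
The smallest distance is between X and Z.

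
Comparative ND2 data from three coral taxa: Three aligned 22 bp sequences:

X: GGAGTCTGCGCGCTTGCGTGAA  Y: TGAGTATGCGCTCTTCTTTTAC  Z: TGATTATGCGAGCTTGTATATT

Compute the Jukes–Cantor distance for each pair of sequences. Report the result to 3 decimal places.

d(X,Y) = 0.497, d(X,Z) = 0.591, d(Y,Z) = 0.497

X–Y: 8/22 sites differ → p ≈ 0.363636, d = −0.75 ln(1 − 0.484848) = 0.497470 ≈ 0.497.
X–Z: 9/22 sites differ → p ≈ 0.409091, d = −0.75 ln(1 − 0.545455) = 0.591344 ≈ 0.591.
Y–Z: 8/22 sites differ → p ≈ 0.363636, d = −0.75 ln(1 − 0.484848) = 0.497470 ≈ 0.497.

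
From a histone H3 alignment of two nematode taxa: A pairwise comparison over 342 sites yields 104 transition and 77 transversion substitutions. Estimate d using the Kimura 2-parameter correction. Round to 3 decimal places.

P = 104/342 ≈ 0.304094 and Q = 77/342 ≈ 0.225146.
Under the Kimura two-parameter model, d = −½ ln(1 − 2P − Q) − ¼ ln(1 − 2Q).
1 − 2P − Q = 0.166666, giving −½ ln(0.166666) = 0.895882.
1 − 2Q = 0.549708, giving −¼ ln(0.549708) = 0.149592.
d = 0.895882 + 0.149592 = 1.045474.

1.045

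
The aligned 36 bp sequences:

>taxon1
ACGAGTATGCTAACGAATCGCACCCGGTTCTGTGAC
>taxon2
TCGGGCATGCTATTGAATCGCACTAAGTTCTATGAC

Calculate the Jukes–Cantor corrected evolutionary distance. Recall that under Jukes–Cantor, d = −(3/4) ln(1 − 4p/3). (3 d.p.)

0.304

The sequences differ at 9 of 36 sites (1, 4, 6, 13, 14, 24, 25, 26, 32), so p = 9/36 = 0.25.
d = −(3/4) ln(1 − 4p/3) = −0.75 ln(1 − 0.333333) = −0.75 ln(0.666667)
  = −0.75 × (-0.405465) = 0.304099 substitutions/site.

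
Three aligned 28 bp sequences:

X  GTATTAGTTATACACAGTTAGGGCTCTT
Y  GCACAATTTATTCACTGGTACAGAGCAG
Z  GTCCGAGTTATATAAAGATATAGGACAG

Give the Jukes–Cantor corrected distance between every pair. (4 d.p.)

d(X,Y) = 0.7238, d(X,Z) = 0.6355, d(Y,Z) = 0.6355

X–Y: 13/28 sites differ → p ≈ 0.464286, d = −0.75 ln(1 − 0.619048) = 0.723811 ≈ 0.7238.
X–Z: 12/28 sites differ → p ≈ 0.428571, d = −0.75 ln(1 − 0.571428) = 0.635472 ≈ 0.6355.
Y–Z: 12/28 sites differ → p ≈ 0.428571, d = −0.75 ln(1 − 0.571428) = 0.635472 ≈ 0.6355.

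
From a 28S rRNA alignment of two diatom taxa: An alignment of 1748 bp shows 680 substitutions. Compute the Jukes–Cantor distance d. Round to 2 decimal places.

0.55

p = 680/1748 ≈ 0.389016.
d = −(3/4) ln(1 − 4p/3) = −0.75 ln(1 − 0.518688) = −0.75 ln(0.481312)
  = −0.75 × (-0.731240) = 0.548430 substitutions/site.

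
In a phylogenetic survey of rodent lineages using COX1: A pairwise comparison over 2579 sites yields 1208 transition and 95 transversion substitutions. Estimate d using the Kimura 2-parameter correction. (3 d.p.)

1.837

P = 1208/2579 ≈ 0.468399 and Q = 95/2579 ≈ 0.036836.
Under the Kimura two-parameter model, d = −½ ln(1 − 2P − Q) − ¼ ln(1 − 2Q).
1 − 2P − Q = 0.026366, giving −½ ln(0.026366) = 1.817840.
1 − 2Q = 0.926328, giving −¼ ln(0.926328) = 0.019132.
d = 1.817840 + 0.019132 = 1.836972.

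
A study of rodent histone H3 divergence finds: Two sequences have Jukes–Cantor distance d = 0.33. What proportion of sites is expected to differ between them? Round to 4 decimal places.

p = (3/4)(1 − e^(−4d/3)) = 0.75 × (1 − e^(-0.44)) = 0.75 × (1 − 0.644036) = 0.266973.

0.2670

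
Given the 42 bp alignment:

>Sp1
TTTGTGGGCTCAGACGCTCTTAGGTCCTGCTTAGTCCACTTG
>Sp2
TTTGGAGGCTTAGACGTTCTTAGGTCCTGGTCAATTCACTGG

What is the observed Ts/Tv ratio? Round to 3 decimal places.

Transitions are A↔G and C↔T; transversions are all other mismatches.
Transitions: 6. Transversions: 3.
R = 6/3 = 2.000.

2.000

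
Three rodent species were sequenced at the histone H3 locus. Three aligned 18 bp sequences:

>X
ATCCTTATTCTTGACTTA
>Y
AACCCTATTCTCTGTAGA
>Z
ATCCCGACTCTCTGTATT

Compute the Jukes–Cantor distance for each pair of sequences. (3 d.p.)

X–Y: 8/18 sites differ → p ≈ 0.444444, d = −0.75 ln(1 − 0.592592) = 0.673455 ≈ 0.673.
X–Z: 9/18 sites differ → p = 0.5, d = −0.75 ln(1 − 0.666667) = 0.823960 ≈ 0.824.
Y–Z: 5/18 sites differ → p ≈ 0.277778, d = −0.75 ln(1 − 0.370371) = 0.346968 ≈ 0.347.

d(X,Y) = 0.673, d(X,Z) = 0.824, d(Y,Z) = 0.347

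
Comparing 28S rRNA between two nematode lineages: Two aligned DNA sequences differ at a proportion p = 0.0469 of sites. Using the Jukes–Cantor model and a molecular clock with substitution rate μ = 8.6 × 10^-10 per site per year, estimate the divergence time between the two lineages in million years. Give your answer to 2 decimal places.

d = −(3/4) ln(1 − 4p/3) = −0.75 ln(1 − 0.062533) = −0.75 ln(0.937467)
  = −0.75 × (-0.064574) = 0.048431 substitutions/site.
Under a molecular clock d = 2μt, so t = d/(2μ) = 0.048431 / (2 × 8.6 × 10^-10) = 28.16 million years.

28.16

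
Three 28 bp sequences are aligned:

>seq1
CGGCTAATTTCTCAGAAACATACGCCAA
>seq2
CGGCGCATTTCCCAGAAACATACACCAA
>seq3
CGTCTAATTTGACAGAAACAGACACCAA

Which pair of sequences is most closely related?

seq1 and seq2

seq1–seq2: 4/28 differ, p = 0.143, d = 0.158.
seq1–seq3: 5/28 differ, p = 0.179, d = 0.204.
seq2–seq3: 6/28 differ, p = 0.214, d = 0.252.
The smallest distance is between seq1 and seq2.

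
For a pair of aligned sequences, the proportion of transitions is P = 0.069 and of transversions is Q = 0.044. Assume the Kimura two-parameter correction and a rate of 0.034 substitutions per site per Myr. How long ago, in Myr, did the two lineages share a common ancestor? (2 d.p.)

Under the Kimura two-parameter model, d = −½ ln(1 − 2P − Q) − ¼ ln(1 − 2Q).
1 − 2P − Q = 0.818, giving −½ ln(0.818) = 0.100446.
1 − 2Q = 0.912, giving −¼ ln(0.912) = 0.023029.
d = 0.100446 + 0.023029 = 0.123475.
Under a molecular clock d = 2μt, so t = d/(2μ) = 0.123475 / (2 × 0.034) = 1.82 Myr.

1.82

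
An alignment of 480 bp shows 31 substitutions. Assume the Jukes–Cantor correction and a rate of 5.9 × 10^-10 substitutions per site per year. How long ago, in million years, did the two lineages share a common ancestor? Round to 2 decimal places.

p = 31/480 ≈ 0.064583.
d = −(3/4) ln(1 − 4p/3) = −0.75 ln(1 − 0.086111) = −0.75 ln(0.913889)
  = −0.75 × (-0.090046) = 0.067535 substitutions/site.
Under a molecular clock d = 2μt, so t = d/(2μ) = 0.067535 / (2 × 5.9 × 10^-10) = 57.23 million years.

57.23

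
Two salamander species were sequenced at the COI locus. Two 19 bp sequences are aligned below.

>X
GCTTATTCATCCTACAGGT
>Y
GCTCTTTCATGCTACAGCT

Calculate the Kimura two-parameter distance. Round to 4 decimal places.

Of 19 sites, 1 differences are transitions and 3 are transversions, so P = 1/19 ≈ 0.052632 and Q = 3/19 ≈ 0.157895.
Under the Kimura two-parameter model, d = −½ ln(1 − 2P − Q) − ¼ ln(1 − 2Q).
1 − 2P − Q = 0.736841, giving −½ ln(0.736841) = 0.152692.
1 − 2Q = 0.68421, giving −¼ ln(0.68421) = 0.094873.
d = 0.152692 + 0.094873 = 0.247565.

0.2476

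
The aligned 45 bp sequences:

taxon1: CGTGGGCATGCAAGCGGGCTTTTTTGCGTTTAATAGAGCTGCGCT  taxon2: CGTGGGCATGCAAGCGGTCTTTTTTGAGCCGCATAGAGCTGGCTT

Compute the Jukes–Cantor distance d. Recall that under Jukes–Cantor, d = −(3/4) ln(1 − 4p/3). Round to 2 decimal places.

The sequences differ at 9 of 45 sites (18, 27, 29, 30, 31, 32, 42, 43, 44), so p = 9/45 = 0.2.
d = −(3/4) ln(1 − 4p/3) = −0.75 ln(1 − 0.266667) = −0.75 ln(0.733333)
  = −0.75 × (-0.310155) = 0.232616 substitutions/site.

0.23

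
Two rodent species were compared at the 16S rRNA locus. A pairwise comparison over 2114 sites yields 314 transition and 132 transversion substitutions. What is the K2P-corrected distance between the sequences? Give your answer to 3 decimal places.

0.256

P = 314/2114 ≈ 0.148534 and Q = 132/2114 ≈ 0.062441.
Under the Kimura two-parameter model, d = −½ ln(1 − 2P − Q) − ¼ ln(1 − 2Q).
1 − 2P − Q = 0.640491, giving −½ ln(0.640491) = 0.222760.
1 − 2Q = 0.875118, giving −¼ ln(0.875118) = 0.033349.
d = 0.222760 + 0.033349 = 0.256109.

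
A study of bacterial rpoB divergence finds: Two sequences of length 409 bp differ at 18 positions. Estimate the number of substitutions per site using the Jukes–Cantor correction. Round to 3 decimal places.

0.045

p = 18/409 ≈ 0.04401.
d = −(3/4) ln(1 − 4p/3) = −0.75 ln(1 − 0.05868) = −0.75 ln(0.94132)
  = −0.75 × (-0.060472) = 0.045354 substitutions/site.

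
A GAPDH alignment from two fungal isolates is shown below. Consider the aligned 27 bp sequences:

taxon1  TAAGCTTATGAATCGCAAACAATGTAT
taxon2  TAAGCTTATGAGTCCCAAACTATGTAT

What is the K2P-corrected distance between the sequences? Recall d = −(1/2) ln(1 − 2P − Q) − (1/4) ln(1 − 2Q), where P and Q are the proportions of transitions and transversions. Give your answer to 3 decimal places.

0.120

Of 27 sites, 1 differences are transitions and 2 are transversions, so P = 1/27 ≈ 0.037037 and Q = 2/27 ≈ 0.074074.
Under the Kimura two-parameter model, d = −½ ln(1 − 2P − Q) − ¼ ln(1 − 2Q).
1 − 2P − Q = 0.851852, giving −½ ln(0.851852) = 0.080171.
1 − 2Q = 0.851852, giving −¼ ln(0.851852) = 0.040086.
d = 0.080171 + 0.040086 = 0.120257.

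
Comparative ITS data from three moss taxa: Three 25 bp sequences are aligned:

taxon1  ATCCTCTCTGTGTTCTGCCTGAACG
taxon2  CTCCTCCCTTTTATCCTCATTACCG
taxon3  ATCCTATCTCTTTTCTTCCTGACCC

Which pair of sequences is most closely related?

taxon1 and taxon3

taxon1–taxon2: 10/25 differ, p = 0.400, d = 0.572.
taxon1–taxon3: 6/25 differ, p = 0.240, d = 0.289.
taxon2–taxon3: 9/25 differ, p = 0.360, d = 0.490.
The smallest distance is between taxon1 and taxon3.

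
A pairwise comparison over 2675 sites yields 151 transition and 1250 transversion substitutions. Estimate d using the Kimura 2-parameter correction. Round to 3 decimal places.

1.116

P = 151/2675 ≈ 0.056449 and Q = 1250/2675 ≈ 0.46729.
Under the Kimura two-parameter model, d = −½ ln(1 − 2P − Q) − ¼ ln(1 − 2Q).
1 − 2P − Q = 0.419812, giving −½ ln(0.419812) = 0.433974.
1 − 2Q = 0.06542, giving −¼ ln(0.06542) = 0.681732.
d = 0.433974 + 0.681732 = 1.115706.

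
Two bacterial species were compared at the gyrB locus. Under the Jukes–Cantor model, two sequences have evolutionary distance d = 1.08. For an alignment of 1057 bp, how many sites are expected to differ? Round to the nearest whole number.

Invert JC69: p = (3/4)(1 − e^(−4d/3)) = 0.75 × (1 − e^(-1.44)) = 0.75 × (1 − 0.236928) = 0.572304.
Expected differing sites = pL ≈ 0.572304 × 1057 = 604.925328 ≈ 605.

605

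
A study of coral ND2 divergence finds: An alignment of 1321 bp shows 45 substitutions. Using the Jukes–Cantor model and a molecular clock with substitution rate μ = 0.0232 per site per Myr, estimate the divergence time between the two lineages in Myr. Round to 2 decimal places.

p = 45/1321 ≈ 0.034065.
d = −(3/4) ln(1 − 4p/3) = −0.75 ln(1 − 0.04542) = −0.75 ln(0.95458)
  = −0.75 × (-0.046484) = 0.034863 substitutions/site.
Under a molecular clock d = 2μt, so t = d/(2μ) = 0.034863 / (2 × 0.0232) = 0.75 Myr.

0.75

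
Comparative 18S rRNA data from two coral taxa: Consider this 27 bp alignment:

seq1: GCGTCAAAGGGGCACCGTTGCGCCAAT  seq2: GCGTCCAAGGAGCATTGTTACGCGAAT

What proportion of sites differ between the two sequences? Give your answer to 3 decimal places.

0.222

The sequences differ at 6 of 27 positions (sites 6, 11, 15, 16, 20, 24).
p = 6/27 = 0.222222… ≈ 0.222 (to 3 d.p.).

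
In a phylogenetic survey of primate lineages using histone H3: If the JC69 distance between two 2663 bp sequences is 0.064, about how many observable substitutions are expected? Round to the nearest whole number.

Invert JC69: p = (3/4)(1 − e^(−4d/3)) = 0.75 × (1 − e^(-0.085333)) = 0.75 × (1 − 0.918206) = 0.061346.
Expected differing sites = pL ≈ 0.061346 × 2663 = 163.364398 ≈ 163.

163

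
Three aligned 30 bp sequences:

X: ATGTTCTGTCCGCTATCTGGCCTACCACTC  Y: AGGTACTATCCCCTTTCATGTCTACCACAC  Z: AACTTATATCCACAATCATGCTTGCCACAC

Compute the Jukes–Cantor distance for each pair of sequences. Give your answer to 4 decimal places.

X–Y: 9/30 sites differ → p = 0.3, d = −0.75 ln(1 − 0.4) = 0.383119 ≈ 0.3831.
X–Z: 11/30 sites differ → p ≈ 0.366667, d = −0.75 ln(1 − 0.488889) = 0.503376 ≈ 0.5034.
Y–Z: 10/30 sites differ → p ≈ 0.333333, d = −0.75 ln(1 − 0.444444) = 0.440839 ≈ 0.4408.

d(X,Y) = 0.3831, d(X,Z) = 0.5034, d(Y,Z) = 0.4408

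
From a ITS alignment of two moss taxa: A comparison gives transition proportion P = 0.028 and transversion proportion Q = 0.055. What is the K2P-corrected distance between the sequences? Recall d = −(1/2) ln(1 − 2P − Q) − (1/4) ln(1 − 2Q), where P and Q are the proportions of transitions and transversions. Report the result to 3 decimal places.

0.088

Under the Kimura two-parameter model, d = −½ ln(1 − 2P − Q) − ¼ ln(1 − 2Q).
1 − 2P − Q = 0.889, giving −½ ln(0.889) = 0.058829.
1 − 2Q = 0.89, giving −¼ ln(0.89) = 0.029133.
d = 0.058829 + 0.029133 = 0.087962.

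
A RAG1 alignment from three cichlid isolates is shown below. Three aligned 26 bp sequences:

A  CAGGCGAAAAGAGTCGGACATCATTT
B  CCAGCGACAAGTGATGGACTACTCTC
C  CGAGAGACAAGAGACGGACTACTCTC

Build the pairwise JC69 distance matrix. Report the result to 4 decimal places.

A–B: 11/26 sites differ → p ≈ 0.423077, d = −0.75 ln(1 − 0.564103) = 0.622762 ≈ 0.6228.
A–C: 10/26 sites differ → p ≈ 0.384615, d = −0.75 ln(1 − 0.51282) = 0.539341 ≈ 0.5393.
B–C: 4/26 sites differ → p ≈ 0.153846, d = −0.75 ln(1 − 0.205128) = 0.172181 ≈ 0.1722.

d(A,B) = 0.6228, d(A,C) = 0.5393, d(B,C) = 0.1722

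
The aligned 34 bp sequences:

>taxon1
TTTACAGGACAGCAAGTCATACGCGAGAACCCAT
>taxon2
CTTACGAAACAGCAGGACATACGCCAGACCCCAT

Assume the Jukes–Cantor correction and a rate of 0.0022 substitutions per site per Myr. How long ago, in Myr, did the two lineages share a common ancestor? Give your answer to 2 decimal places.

The sequences differ at 8 of 34 sites (1, 6, 7, 8, 15, 17, 25, 29), so p = 8/34 ≈ 0.235294.
d = −(3/4) ln(1 − 4p/3) = −0.75 ln(1 − 0.313725) = −0.75 ln(0.686275)
  = −0.75 × (-0.376477) = 0.282358 substitutions/site.
Under a molecular clock d = 2μt, so t = d/(2μ) = 0.282358 / (2 × 0.0022) = 64.17 Myr.

64.17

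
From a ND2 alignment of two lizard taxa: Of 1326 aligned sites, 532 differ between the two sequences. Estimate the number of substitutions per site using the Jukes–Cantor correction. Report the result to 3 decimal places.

0.574

p = 532/1326 ≈ 0.401207.
d = −(3/4) ln(1 − 4p/3) = −0.75 ln(1 − 0.534943) = −0.75 ln(0.465057)
  = −0.75 × (-0.765595) = 0.574196 substitutions/site.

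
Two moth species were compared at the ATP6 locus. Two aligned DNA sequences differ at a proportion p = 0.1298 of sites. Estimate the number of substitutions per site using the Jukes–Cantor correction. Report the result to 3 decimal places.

d = −(3/4) ln(1 − 4p/3) = −0.75 ln(1 − 0.173067) = −0.75 ln(0.826933)
  = −0.75 × (-0.190032) = 0.142524 substitutions/site.

0.143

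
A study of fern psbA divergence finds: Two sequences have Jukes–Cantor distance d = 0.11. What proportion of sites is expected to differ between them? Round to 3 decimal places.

0.102

p = (3/4)(1 − e^(−4d/3)) = 0.75 × (1 − e^(-0.146667)) = 0.75 × (1 − 0.863582) = 0.102314.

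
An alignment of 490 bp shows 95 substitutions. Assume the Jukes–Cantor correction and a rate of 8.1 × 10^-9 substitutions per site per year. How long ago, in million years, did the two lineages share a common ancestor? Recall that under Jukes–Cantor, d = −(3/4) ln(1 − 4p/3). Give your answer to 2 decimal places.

p = 95/490 ≈ 0.193878.
d = −(3/4) ln(1 − 4p/3) = −0.75 ln(1 − 0.258504) = −0.75 ln(0.741496)
  = −0.75 × (-0.299086) = 0.224315 substitutions/site.
Under a molecular clock d = 2μt, so t = d/(2μ) = 0.224315 / (2 × 8.1 × 10^-9) = 13.85 million years.

13.85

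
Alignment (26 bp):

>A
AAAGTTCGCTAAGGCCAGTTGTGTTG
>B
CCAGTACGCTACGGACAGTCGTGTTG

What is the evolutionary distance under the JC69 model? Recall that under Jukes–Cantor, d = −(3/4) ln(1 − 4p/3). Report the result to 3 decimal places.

0.276

The sequences differ at 6 of 26 sites (1, 2, 6, 12, 15, 20), so p = 6/26 ≈ 0.230769.
d = −(3/4) ln(1 − 4p/3) = −0.75 ln(1 − 0.307692) = −0.75 ln(0.692308)
  = −0.75 × (-0.367724) = 0.275793 substitutions/site.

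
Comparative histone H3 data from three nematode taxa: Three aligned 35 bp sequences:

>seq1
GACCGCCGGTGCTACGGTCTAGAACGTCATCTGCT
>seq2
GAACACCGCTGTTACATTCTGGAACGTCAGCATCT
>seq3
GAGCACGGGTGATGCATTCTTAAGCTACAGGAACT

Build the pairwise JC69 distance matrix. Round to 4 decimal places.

d(seq1,seq2) = 0.3597, d(seq1,seq3) = 0.7053, d(seq2,seq3) = 0.4582

seq1–seq2: 10/35 sites differ → p ≈ 0.285714, d = −0.75 ln(1 − 0.380952) = 0.359679 ≈ 0.3597.
seq1–seq3: 16/35 sites differ → p ≈ 0.457143, d = −0.75 ln(1 − 0.609524) = 0.705292 ≈ 0.7053.
seq2–seq3: 12/35 sites differ → p ≈ 0.342857, d = −0.75 ln(1 − 0.457143) = 0.458182 ≈ 0.4582.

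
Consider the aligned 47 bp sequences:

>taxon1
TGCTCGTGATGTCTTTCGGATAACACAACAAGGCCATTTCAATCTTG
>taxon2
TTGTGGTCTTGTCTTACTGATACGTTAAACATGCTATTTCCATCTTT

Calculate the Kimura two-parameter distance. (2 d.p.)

Of 47 sites, 2 differences are transitions and 15 are transversions, so P = 2/47 ≈ 0.042553 and Q = 15/47 ≈ 0.319149.
Under the Kimura two-parameter model, d = −½ ln(1 − 2P − Q) − ¼ ln(1 − 2Q).
1 − 2P − Q = 0.595745, giving −½ ln(0.595745) = 0.258971.
1 − 2Q = 0.361702, giving −¼ ln(0.361702) = 0.254234.
d = 0.258971 + 0.254234 = 0.513205.

0.51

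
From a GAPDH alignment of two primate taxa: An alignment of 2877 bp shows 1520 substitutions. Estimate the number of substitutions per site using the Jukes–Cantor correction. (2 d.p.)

0.91

p = 1520/2877 ≈ 0.528328.
d = −(3/4) ln(1 − 4p/3) = −0.75 ln(1 − 0.704437) = −0.75 ln(0.295563)
  = −0.75 × (-1.218873) = 0.914155 substitutions/site.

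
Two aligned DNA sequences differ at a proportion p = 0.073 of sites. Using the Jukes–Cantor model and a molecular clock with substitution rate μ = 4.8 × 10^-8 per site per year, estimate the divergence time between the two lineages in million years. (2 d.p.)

d = −(3/4) ln(1 − 4p/3) = −0.75 ln(1 − 0.097333) = −0.75 ln(0.902667)
  = −0.75 × (-0.102402) = 0.076802 substitutions/site.
Under a molecular clock d = 2μt, so t = d/(2μ) = 0.076802 / (2 × 4.8 × 10^-8) = 0.80 million years.

0.80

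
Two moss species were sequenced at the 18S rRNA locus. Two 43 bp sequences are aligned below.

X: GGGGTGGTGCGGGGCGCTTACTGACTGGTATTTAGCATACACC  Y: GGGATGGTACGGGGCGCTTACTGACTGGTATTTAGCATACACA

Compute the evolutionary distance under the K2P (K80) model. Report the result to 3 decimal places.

Of 43 sites, 2 differences are transitions and 1 are transversions, so P = 2/43 ≈ 0.046512 and Q = 1/43 ≈ 0.023256.
Under the Kimura two-parameter model, d = −½ ln(1 − 2P − Q) − ¼ ln(1 − 2Q).
1 − 2P − Q = 0.88372, giving −½ ln(0.88372) = 0.061808.
1 − 2Q = 0.953488, giving −¼ ln(0.953488) = 0.011907.
d = 0.061808 + 0.011907 = 0.073715.

0.074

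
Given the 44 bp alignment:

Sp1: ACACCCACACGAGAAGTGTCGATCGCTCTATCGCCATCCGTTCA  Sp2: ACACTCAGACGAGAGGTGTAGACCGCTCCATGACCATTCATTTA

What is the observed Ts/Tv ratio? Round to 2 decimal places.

Transitions are A↔G and C↔T; transversions are all other mismatches.
Transitions: 8. Transversions: 3.
R = 8/3 = 2.666666… ≈ 2.67 (to 2 d.p.).

2.67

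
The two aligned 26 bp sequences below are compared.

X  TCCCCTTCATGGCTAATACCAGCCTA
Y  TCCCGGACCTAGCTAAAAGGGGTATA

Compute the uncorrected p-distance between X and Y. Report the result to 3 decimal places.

0.423

The sequences differ at 11 of 26 positions.
p = 11/26 = 0.423076… ≈ 0.423 (to 3 d.p.).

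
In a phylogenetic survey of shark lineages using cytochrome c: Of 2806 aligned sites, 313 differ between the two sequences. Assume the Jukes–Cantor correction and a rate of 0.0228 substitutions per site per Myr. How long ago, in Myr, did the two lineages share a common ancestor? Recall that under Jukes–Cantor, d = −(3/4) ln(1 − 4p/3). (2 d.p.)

2.65

p = 313/2806 ≈ 0.111547.
d = −(3/4) ln(1 − 4p/3) = −0.75 ln(1 − 0.148729) = −0.75 ln(0.851271)
  = −0.75 × (-0.161025) = 0.120769 substitutions/site.
Under a molecular clock d = 2μt, so t = d/(2μ) = 0.120769 / (2 × 0.0228) = 2.65 Myr.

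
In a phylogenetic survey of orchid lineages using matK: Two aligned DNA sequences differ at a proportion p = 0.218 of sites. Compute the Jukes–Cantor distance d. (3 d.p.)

d = −(3/4) ln(1 − 4p/3) = −0.75 ln(1 − 0.290667) = −0.75 ln(0.709333)
  = −0.75 × (-0.343430) = 0.257573 substitutions/site.

0.258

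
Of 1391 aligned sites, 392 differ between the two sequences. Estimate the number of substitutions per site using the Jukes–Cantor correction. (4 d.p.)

p = 392/1391 ≈ 0.281812.
d = −(3/4) ln(1 − 4p/3) = −0.75 ln(1 − 0.375749) = −0.75 ln(0.624251)
  = −0.75 × (-0.471203) = 0.353402 substitutions/site.

0.3534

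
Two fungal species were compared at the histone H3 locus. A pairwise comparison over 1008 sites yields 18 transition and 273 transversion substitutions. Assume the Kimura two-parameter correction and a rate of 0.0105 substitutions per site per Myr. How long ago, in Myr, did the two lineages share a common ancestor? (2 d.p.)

P = 18/1008 ≈ 0.017857 and Q = 273/1008 ≈ 0.270833.
Under the Kimura two-parameter model, d = −½ ln(1 − 2P − Q) − ¼ ln(1 − 2Q).
1 − 2P − Q = 0.693453, giving −½ ln(0.693453) = 0.183036.
1 − 2Q = 0.458334, giving −¼ ln(0.458334) = 0.195039.
d = 0.183036 + 0.195039 = 0.378075.
Under a molecular clock d = 2μt, so t = d/(2μ) = 0.378075 / (2 × 0.0105) = 18.00 Myr.

18.00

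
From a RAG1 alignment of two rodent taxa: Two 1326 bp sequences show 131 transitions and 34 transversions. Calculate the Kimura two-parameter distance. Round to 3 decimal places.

0.139

P = 131/1326 ≈ 0.098793 and Q = 34/1326 ≈ 0.025641.
Under the Kimura two-parameter model, d = −½ ln(1 − 2P − Q) − ¼ ln(1 − 2Q).
1 − 2P − Q = 0.776773, giving −½ ln(0.776773) = 0.126304.
1 − 2Q = 0.948718, giving −¼ ln(0.948718) = 0.013161.
d = 0.126304 + 0.013161 = 0.139465.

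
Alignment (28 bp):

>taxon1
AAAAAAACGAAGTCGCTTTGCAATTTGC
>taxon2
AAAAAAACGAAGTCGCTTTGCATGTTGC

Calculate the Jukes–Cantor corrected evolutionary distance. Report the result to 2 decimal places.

0.08

The sequences differ at 2 of 28 sites (23, 24), so p = 2/28 ≈ 0.071429.
d = −(3/4) ln(1 − 4p/3) = −0.75 ln(1 − 0.095239) = −0.75 ln(0.904761)
  = −0.75 × (-0.100084) = 0.075063 substitutions/site.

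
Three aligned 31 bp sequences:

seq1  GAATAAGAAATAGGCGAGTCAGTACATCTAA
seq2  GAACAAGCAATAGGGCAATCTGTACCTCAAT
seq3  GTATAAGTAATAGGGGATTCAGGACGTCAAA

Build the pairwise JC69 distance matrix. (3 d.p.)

d(seq1,seq2) = 0.367, d(seq1,seq3) = 0.269, d(seq2,seq3) = 0.367

seq1–seq2: 9/31 sites differ → p ≈ 0.290323, d = −0.75 ln(1 − 0.387097) = 0.367161 ≈ 0.367.
seq1–seq3: 7/31 sites differ → p ≈ 0.225806, d = −0.75 ln(1 − 0.301075) = 0.268659 ≈ 0.269.
seq2–seq3: 9/31 sites differ → p ≈ 0.290323, d = −0.75 ln(1 − 0.387097) = 0.367161 ≈ 0.367.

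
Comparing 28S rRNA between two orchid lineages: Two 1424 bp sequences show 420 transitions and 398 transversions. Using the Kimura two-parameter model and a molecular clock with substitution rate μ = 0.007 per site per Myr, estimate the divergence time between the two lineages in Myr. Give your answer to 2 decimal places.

87.32

P = 420/1424 ≈ 0.294944 and Q = 398/1424 ≈ 0.279494.
Under the Kimura two-parameter model, d = −½ ln(1 − 2P − Q) − ¼ ln(1 − 2Q).
1 − 2P − Q = 0.130618, giving −½ ln(0.130618) = 1.017739.
1 − 2Q = 0.441012, giving −¼ ln(0.441012) = 0.204671.
d = 1.017739 + 0.204671 = 1.222410.
Under a molecular clock d = 2μt, so t = d/(2μ) = 1.222410 / (2 × 0.007) = 87.32 Myr.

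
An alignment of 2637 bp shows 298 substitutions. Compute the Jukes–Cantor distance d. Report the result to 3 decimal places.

p = 298/2637 ≈ 0.113007.
d = −(3/4) ln(1 − 4p/3) = −0.75 ln(1 − 0.150676) = −0.75 ln(0.849324)
  = −0.75 × (-0.163315) = 0.122486 substitutions/site.

0.122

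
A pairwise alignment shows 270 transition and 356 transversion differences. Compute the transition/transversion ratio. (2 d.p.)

R = 270/356 = 0.758426… ≈ 0.76 (to 2 d.p.).

0.76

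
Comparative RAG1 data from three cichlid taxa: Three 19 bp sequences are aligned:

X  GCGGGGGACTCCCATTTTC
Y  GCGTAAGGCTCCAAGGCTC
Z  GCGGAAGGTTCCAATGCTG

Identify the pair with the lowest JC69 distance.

Y and Z

X–Y: 8/19 differ, p = 0.421, d = 0.618.
X–Z: 8/19 differ, p = 0.421, d = 0.618.
Y–Z: 4/19 differ, p = 0.211, d = 0.247.
The smallest distance is between Y and Z.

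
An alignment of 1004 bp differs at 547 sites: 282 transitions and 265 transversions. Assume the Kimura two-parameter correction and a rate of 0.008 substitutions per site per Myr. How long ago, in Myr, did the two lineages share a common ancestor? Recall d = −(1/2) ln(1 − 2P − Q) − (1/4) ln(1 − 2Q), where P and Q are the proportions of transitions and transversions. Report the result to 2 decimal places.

P = 282/1004 ≈ 0.280876 and Q = 265/1004 ≈ 0.263944.
Under the Kimura two-parameter model, d = −½ ln(1 − 2P − Q) − ¼ ln(1 − 2Q).
1 − 2P − Q = 0.174304, giving −½ ln(0.174304) = 0.873477.
1 − 2Q = 0.472112, giving −¼ ln(0.472112) = 0.187635.
d = 0.873477 + 0.187635 = 1.061112.
Under a molecular clock d = 2μt, so t = d/(2μ) = 1.061112 / (2 × 0.008) = 66.32 Myr.

66.32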